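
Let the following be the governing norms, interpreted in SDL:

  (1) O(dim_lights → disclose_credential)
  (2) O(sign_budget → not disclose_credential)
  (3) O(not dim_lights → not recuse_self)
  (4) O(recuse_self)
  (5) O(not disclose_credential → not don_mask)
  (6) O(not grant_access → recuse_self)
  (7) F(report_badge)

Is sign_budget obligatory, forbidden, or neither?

Forbidden

From premise 4 we have O(recuse_self).
Premise 3 is O(not dim_lights → not recuse_self); contrapositively O(recuse_self → dim_lights). Since O(recuse_self) holds, K gives O(dim_lights).
From O(dim_lights) and premise 1, O(dim_lights → disclose_credential), we obtain O(disclose_credential).
Premise 2, O(sign_budget → not disclose_credential), contraposes to O(disclose_credential → not sign_budget); with O(disclose_credential) we get O(not sign_budget).
Premises 5, 6, 7 do not contribute to this derivation.
Thus O(not sign_budget), which is F(sign_budget): sign_budget is forbidden.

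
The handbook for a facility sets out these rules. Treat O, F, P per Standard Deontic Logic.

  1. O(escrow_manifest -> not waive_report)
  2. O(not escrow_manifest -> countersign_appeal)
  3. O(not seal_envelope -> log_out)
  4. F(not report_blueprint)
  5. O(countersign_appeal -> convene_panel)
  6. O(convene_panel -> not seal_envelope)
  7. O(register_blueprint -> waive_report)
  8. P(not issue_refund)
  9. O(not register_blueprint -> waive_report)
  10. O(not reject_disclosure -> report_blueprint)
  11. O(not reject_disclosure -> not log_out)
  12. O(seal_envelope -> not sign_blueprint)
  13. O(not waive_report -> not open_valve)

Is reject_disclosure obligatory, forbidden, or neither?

Premises 7 and 9 cover both cases: O(register_blueprint -> waive_report) and O(not register_blueprint -> waive_report). Since register_blueprint ∨ not register_blueprint is a tautology, O(waive_report) follows.
Premise 1 is O(escrow_manifest -> not waive_report); contrapositively O(waive_report -> not escrow_manifest). Since O(waive_report) holds, K gives O(not escrow_manifest).
With premise 2, O(not escrow_manifest -> countersign_appeal), the K-axiom yields O(countersign_appeal).
With premise 5, O(countersign_appeal -> convene_panel), the K-axiom yields O(convene_panel).
Applying K to premise 6 (O(convene_panel -> not seal_envelope)) and O(convene_panel) yields O(not seal_envelope).
From O(not seal_envelope) and premise 3, O(not seal_envelope -> log_out), we obtain O(log_out).
The contrapositive of premise 11 (O(not reject_disclosure -> not log_out)) is O(log_out -> reject_disclosure), and O(log_out) is already established, so O(reject_disclosure).
Premises 4, 8, 10, 12, 13 do not contribute to this derivation.
Hence reject_disclosure is obligatory.

Obligatory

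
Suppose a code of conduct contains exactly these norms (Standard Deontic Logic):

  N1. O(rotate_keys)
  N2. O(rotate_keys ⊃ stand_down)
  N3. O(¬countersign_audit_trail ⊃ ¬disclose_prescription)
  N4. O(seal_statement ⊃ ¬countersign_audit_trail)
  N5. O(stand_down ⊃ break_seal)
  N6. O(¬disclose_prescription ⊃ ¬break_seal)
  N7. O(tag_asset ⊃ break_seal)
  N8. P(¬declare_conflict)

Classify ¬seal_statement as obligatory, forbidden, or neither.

Obligatory

From premise 1 we have O(rotate_keys).
Applying K to premise 2 (O(rotate_keys ⊃ stand_down)) and O(rotate_keys) yields O(stand_down).
Applying K to premise 5 (O(stand_down ⊃ break_seal)) and O(stand_down) yields O(break_seal).
Premise 6 is O(¬disclose_prescription ⊃ ¬break_seal); contrapositively O(break_seal ⊃ disclose_prescription). Since O(break_seal) holds, K gives O(disclose_prescription).
The contrapositive of premise 3 (O(¬countersign_audit_trail ⊃ ¬disclose_prescription)) is O(disclose_prescription ⊃ countersign_audit_trail), and O(disclose_prescription) is already established, so O(countersign_audit_trail).
Premise 4 is O(seal_statement ⊃ ¬countersign_audit_trail); contrapositively O(countersign_audit_trail ⊃ ¬seal_statement). Since O(countersign_audit_trail) holds, K gives O(¬seal_statement).
Premises 7, 8 do not contribute to this derivation.
Hence ¬seal_statement is obligatory.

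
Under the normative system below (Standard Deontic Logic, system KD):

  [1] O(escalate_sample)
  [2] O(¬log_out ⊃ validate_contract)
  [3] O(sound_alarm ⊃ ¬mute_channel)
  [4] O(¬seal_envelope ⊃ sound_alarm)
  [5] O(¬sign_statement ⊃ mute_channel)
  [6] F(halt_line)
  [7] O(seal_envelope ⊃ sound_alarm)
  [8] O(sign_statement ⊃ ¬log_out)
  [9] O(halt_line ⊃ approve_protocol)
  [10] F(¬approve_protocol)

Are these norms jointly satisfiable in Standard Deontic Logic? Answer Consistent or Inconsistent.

Consistent

Premise 9 is O(halt_line ⊃ approve_protocol); even if O(approve_protocol) held, inferring O(halt_line) would be affirming the consequent — invalid.
So O(halt_line) is not derivable, and the apparent clash with O(¬halt_line) does not arise.
A world satisfying every obligation exists (e.g. approve_protocol=true, escalate_sample=true, halt_line=false, log_out=false, mute_channel=false, seal_envelope=false, sign_statement=true, sound_alarm=true, validate_contract=true); no atom is both obligatory and forbidden, so the set is consistent.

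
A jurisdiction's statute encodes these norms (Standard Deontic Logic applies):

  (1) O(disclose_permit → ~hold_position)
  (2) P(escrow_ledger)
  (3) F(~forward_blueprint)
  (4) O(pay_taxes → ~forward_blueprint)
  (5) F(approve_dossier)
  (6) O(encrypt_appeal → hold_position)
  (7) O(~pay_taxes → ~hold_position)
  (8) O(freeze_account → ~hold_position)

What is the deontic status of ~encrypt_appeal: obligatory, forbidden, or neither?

Premise 3, F(~forward_blueprint), is equivalent to O(forward_blueprint).
Premise 4 is O(pay_taxes → ~forward_blueprint); contrapositively O(forward_blueprint → ~pay_taxes). Since O(forward_blueprint) holds, K gives O(~pay_taxes).
Applying K to premise 7 (O(~pay_taxes → ~hold_position)) and O(~pay_taxes) yields O(~hold_position).
The contrapositive of premise 6 (O(encrypt_appeal → hold_position)) is O(~hold_position → ~encrypt_appeal), and O(~hold_position) is already established, so O(~encrypt_appeal).
Premises 1, 2, 5, 8 do not contribute to this derivation.
Hence ~encrypt_appeal is obligatory.

Obligatory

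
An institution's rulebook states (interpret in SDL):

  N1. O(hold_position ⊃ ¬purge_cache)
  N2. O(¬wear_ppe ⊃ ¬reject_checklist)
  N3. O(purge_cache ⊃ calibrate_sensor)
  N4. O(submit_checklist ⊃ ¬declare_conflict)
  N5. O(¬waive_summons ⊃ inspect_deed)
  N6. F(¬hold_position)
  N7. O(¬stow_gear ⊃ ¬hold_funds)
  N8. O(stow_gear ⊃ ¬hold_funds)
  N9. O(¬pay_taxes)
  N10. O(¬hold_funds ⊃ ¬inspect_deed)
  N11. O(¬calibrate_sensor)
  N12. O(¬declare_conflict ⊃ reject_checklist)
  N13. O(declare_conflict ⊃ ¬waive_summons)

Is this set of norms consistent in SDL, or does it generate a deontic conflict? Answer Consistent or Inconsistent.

Consistent

Premise 3 is O(purge_cache ⊃ calibrate_sensor), but O(purge_cache) is not derivable from the premises, so it does not yield O(calibrate_sensor).
So O(calibrate_sensor) is not derivable, and the apparent clash with O(¬calibrate_sensor) does not arise.
A world satisfying every obligation exists (e.g. calibrate_sensor=false, declare_conflict=false, hold_funds=false, hold_position=true, inspect_deed=false, pay_taxes=false, purge_cache=false, reject_checklist=true, stow_gear=false, submit_checklist=false, waive_summons=true, wear_ppe=true); no atom is both obligatory and forbidden, so the set is consistent.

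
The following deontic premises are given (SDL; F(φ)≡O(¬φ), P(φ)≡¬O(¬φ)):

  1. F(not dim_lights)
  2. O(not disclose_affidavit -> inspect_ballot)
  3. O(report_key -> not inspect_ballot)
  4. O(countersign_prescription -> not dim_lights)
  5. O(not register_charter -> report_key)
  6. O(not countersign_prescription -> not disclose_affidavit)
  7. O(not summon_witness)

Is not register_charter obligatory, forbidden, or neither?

F(not dim_lights) at premise 1 means O(dim_lights).
Premise 4, O(countersign_prescription -> not dim_lights), contraposes to O(dim_lights -> not countersign_prescription); with O(dim_lights) we get O(not countersign_prescription).
From O(not countersign_prescription) and premise 6, O(not countersign_prescription -> not disclose_affidavit), we obtain O(not disclose_affidavit).
With premise 2, O(not disclose_affidavit -> inspect_ballot), the K-axiom yields O(inspect_ballot).
Premise 3, O(report_key -> not inspect_ballot), contraposes to O(inspect_ballot -> not report_key); with O(inspect_ballot) we get O(not report_key).
Premise 5 is O(not register_charter -> report_key); contrapositively O(not report_key -> register_charter). Since O(not report_key) holds, K gives O(register_charter).
Premise 7 does not contribute to this derivation.
Thus O(register_charter), which is F(not register_charter): not register_charter is forbidden.

Forbidden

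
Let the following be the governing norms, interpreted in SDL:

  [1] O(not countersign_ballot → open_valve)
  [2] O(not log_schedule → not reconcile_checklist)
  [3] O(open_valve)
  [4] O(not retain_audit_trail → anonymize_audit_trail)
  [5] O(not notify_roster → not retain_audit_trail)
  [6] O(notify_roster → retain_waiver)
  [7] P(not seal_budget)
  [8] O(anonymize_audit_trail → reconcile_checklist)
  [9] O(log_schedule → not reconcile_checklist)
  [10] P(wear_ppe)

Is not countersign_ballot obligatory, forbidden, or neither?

Neither

Premise 1 is O(not countersign_ballot → open_valve); even if O(open_valve) held, inferring O(not countersign_ballot) would be affirming the consequent — invalid.
No premise or chain of K-axiom applications forces O(not countersign_ballot), and none forces O(countersign_ballot). So not countersign_ballot is neither obligatory nor forbidden under these norms.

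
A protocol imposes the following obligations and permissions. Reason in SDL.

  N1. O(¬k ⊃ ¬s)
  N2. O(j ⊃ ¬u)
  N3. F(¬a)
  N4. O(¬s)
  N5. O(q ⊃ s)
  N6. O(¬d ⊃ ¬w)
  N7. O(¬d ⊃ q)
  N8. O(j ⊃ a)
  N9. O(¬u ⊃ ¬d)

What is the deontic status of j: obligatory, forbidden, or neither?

Forbidden

From premise 4 we have O(¬s).
The contrapositive of premise 5 (O(q ⊃ s)) is O(¬s ⊃ ¬q), and O(¬s) is already established, so O(¬q).
Premise 7, O(¬d ⊃ q), contraposes to O(¬q ⊃ d); with O(¬q) we get O(d).
The contrapositive of premise 9 (O(¬u ⊃ ¬d)) is O(d ⊃ u), and O(d) is already established, so O(u).
The contrapositive of premise 2 (O(j ⊃ ¬u)) is O(u ⊃ ¬j), and O(u) is already established, so O(¬j).
Premises 1, 3, 6, 8 do not contribute to this derivation.
Thus O(¬j), which is F(j): j is forbidden.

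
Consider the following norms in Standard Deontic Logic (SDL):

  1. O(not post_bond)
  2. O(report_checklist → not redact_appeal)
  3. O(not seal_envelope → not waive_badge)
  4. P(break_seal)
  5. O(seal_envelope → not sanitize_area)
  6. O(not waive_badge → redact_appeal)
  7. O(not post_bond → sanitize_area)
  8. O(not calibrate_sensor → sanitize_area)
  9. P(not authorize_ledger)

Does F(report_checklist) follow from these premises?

Premise 1 states O(not post_bond) outright.
Premise 7 is O(not post_bond → sanitize_area); since O(not post_bond), deontic closure gives O(sanitize_area).
The contrapositive of premise 5 (O(seal_envelope → not sanitize_area)) is O(sanitize_area → not seal_envelope), and O(sanitize_area) is already established, so O(not seal_envelope).
From O(not seal_envelope) and premise 3, O(not seal_envelope → not waive_badge), we obtain O(not waive_badge).
From O(not waive_badge) and premise 6, O(not waive_badge → redact_appeal), we obtain O(redact_appeal).
The contrapositive of premise 2 (O(report_checklist → not redact_appeal)) is O(redact_appeal → not report_checklist), and O(redact_appeal) is already established, so O(not report_checklist).
Premises 4, 8, 9 do not contribute to this derivation.
So O(not report_checklist) holds, i.e. F(report_checklist). The claim follows.

Yes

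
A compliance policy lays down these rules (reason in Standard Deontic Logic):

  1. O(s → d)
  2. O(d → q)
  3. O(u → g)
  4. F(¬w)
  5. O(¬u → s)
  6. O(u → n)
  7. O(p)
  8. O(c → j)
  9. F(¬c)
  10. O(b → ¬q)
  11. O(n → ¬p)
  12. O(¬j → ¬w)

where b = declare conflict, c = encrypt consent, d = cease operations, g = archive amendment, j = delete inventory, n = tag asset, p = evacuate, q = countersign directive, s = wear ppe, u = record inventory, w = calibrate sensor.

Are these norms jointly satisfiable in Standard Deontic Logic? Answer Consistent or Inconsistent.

Premise 12 is O(¬j → ¬w), but O(¬j) is not derivable from the premises, so it does not yield O(¬w).
So O(¬w) is not derivable, and the apparent clash with O(w) does not arise.
A world satisfying every obligation exists (e.g. b=false, c=true, d=true, g=false, j=true, n=false, p=true, q=true, s=true, u=false, w=true); no atom is both obligatory and forbidden, so the set is consistent.

Consistent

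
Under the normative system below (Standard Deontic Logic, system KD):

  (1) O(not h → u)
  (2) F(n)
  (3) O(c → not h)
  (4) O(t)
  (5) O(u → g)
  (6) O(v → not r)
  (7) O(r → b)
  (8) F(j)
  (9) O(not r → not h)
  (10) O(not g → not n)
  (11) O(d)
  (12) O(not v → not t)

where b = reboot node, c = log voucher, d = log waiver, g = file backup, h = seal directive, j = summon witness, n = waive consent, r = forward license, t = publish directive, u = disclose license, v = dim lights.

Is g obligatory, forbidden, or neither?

From premise 4 we have O(t).
Premise 12 is O(not v → not t); contrapositively O(t → v). Since O(t) holds, K gives O(v).
With premise 6, O(v → not r), the K-axiom yields O(not r).
From O(not r) and premise 9, O(not r → not h), we obtain O(not h).
Premise 1 is O(not h → u); since O(not h), deontic closure gives O(u).
Premise 5 is O(u → g); since O(u), deontic closure gives O(g).
Premises 2, 3, 7, 8, 10, 11 do not contribute to this derivation.
Hence g is obligatory.

Obligatory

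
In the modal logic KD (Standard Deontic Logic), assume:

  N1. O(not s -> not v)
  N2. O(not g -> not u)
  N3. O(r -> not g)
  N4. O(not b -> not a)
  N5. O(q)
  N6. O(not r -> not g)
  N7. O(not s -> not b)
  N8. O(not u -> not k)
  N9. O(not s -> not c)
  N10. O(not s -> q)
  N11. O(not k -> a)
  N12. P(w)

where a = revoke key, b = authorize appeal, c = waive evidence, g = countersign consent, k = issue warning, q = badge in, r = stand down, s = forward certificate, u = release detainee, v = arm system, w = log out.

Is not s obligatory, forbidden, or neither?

Forbidden

By case analysis on r: premise 3 gives O(r -> not g) and premise 6 gives O(not r -> not g), so O(not g) either way.
Applying K to premise 2 (O(not g -> not u)) and O(not g) yields O(not u).
Applying K to premise 8 (O(not u -> not k)) and O(not u) yields O(not k).
From O(not k) and premise 11, O(not k -> a), we obtain O(a).
The contrapositive of premise 4 (O(not b -> not a)) is O(a -> b), and O(a) is already established, so O(b).
Premise 7, O(not s -> not b), contraposes to O(b -> s); with O(b) we get O(s).
Premises 1, 5, 9, 10, 12 do not contribute to this derivation.
Thus O(s), which is F(not s): not s is forbidden.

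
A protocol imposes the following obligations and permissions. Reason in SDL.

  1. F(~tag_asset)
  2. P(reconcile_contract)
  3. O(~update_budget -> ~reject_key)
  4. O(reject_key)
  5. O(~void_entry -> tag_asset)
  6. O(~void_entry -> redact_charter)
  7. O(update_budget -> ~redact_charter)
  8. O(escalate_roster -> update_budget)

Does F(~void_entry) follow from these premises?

From premise 4 we have O(reject_key).
The contrapositive of premise 3 (O(~update_budget -> ~reject_key)) is O(reject_key -> update_budget), and O(reject_key) is already established, so O(update_budget).
From O(update_budget) and premise 7, O(update_budget -> ~redact_charter), we obtain O(~redact_charter).
Premise 6 is O(~void_entry -> redact_charter); contrapositively O(~redact_charter -> void_entry). Since O(~redact_charter) holds, K gives O(void_entry).
Premises 1, 2, 5, 8 do not contribute to this derivation.
So O(void_entry) holds, i.e. F(~void_entry). The claim follows.

Yes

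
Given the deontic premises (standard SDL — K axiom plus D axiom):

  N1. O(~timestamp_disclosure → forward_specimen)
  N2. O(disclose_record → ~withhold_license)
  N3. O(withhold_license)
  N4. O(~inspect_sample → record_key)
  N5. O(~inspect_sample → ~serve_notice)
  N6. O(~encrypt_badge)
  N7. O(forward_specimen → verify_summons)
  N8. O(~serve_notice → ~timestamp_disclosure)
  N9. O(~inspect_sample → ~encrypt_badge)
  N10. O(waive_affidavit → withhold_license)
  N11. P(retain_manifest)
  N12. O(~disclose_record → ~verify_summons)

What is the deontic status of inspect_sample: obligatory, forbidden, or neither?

From premise 3 we have O(withhold_license).
Premise 2 is O(disclose_record → ~withhold_license); contrapositively O(withhold_license → ~disclose_record). Since O(withhold_license) holds, K gives O(~disclose_record).
With premise 12, O(~disclose_record → ~verify_summons), the K-axiom yields O(~verify_summons).
The contrapositive of premise 7 (O(forward_specimen → verify_summons)) is O(~verify_summons → ~forward_specimen), and O(~verify_summons) is already established, so O(~forward_specimen).
Premise 1, O(~timestamp_disclosure → forward_specimen), contraposes to O(~forward_specimen → timestamp_disclosure); with O(~forward_specimen) we get O(timestamp_disclosure).
Premise 8, O(~serve_notice → ~timestamp_disclosure), contraposes to O(timestamp_disclosure → serve_notice); with O(timestamp_disclosure) we get O(serve_notice).
Premise 5 is O(~inspect_sample → ~serve_notice); contrapositively O(serve_notice → inspect_sample). Since O(serve_notice) holds, K gives O(inspect_sample).
Premises 4, 6, 9, 10, 11 do not contribute to this derivation.
Hence inspect_sample is obligatory.

Obligatory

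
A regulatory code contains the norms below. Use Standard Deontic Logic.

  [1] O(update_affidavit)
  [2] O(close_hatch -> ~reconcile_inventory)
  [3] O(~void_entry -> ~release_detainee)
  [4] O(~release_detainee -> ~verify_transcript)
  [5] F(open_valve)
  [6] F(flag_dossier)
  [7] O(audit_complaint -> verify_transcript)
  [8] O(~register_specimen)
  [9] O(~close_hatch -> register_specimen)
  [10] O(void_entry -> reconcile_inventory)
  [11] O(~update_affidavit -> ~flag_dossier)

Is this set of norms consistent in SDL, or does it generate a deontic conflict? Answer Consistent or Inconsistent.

Consistent

Premise 11 is O(~update_affidavit -> ~flag_dossier); even if O(~flag_dossier) held, inferring O(~update_affidavit) would be affirming the consequent — invalid.
So O(~update_affidavit) is not derivable, and the apparent clash with O(update_affidavit) does not arise.
A world satisfying every obligation exists (e.g. audit_complaint=false, close_hatch=true, flag_dossier=false, open_valve=false, reconcile_inventory=false, register_specimen=false, release_detainee=false, update_affidavit=true, verify_transcript=false, void_entry=false); no atom is both obligatory and forbidden, so the set is consistent.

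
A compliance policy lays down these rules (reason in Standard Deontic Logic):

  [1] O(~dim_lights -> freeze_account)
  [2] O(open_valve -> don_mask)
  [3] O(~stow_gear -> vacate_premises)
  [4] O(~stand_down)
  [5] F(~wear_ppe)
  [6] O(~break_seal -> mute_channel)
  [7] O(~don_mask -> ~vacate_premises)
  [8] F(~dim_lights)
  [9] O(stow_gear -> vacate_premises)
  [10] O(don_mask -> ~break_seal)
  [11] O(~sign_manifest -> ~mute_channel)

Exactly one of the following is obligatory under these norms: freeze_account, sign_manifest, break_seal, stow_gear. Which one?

sign_manifest

Premises 9 and 3 cover both cases: O(stow_gear -> vacate_premises) and O(~stow_gear -> vacate_premises). Since stow_gear ∨ ~stow_gear is a tautology, O(vacate_premises) follows.
Premise 7 is O(~don_mask -> ~vacate_premises); contrapositively O(vacate_premises -> don_mask). Since O(vacate_premises) holds, K gives O(don_mask).
With premise 10, O(don_mask -> ~break_seal), the K-axiom yields O(~break_seal).
From O(~break_seal) and premise 6, O(~break_seal -> mute_channel), we obtain O(mute_channel).
Premise 11 is O(~sign_manifest -> ~mute_channel); contrapositively O(mute_channel -> sign_manifest). Since O(mute_channel) holds, K gives O(sign_manifest).
So O(sign_manifest) holds — sign_manifest is obligatory. None of the other listed options is made obligatory by any chain of premises.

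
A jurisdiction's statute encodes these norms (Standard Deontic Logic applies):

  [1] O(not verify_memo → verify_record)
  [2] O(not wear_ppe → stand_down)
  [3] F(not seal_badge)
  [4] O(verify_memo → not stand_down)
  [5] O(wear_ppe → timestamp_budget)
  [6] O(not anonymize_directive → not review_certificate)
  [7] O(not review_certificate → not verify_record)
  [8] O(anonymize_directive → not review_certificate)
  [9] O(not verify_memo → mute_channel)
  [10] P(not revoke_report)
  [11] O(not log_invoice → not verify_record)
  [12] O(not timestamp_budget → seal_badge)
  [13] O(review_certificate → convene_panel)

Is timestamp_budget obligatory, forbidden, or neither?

Obligatory

By case analysis on anonymize_directive: premise 8 gives O(anonymize_directive → not review_certificate) and premise 6 gives O(not anonymize_directive → not review_certificate), so O(not review_certificate) either way.
Premise 7 is O(not review_certificate → not verify_record); since O(not review_certificate), deontic closure gives O(not verify_record).
Premise 1, O(not verify_memo → verify_record), contraposes to O(not verify_record → verify_memo); with O(not verify_record) we get O(verify_memo).
With premise 4, O(verify_memo → not stand_down), the K-axiom yields O(not stand_down).
Premise 2, O(not wear_ppe → stand_down), contraposes to O(not stand_down → wear_ppe); with O(not stand_down) we get O(wear_ppe).
Applying K to premise 5 (O(wear_ppe → timestamp_budget)) and O(wear_ppe) yields O(timestamp_budget).
Premises 3, 9, 10, 11, 12, 13 do not contribute to this derivation.
Hence timestamp_budget is obligatory.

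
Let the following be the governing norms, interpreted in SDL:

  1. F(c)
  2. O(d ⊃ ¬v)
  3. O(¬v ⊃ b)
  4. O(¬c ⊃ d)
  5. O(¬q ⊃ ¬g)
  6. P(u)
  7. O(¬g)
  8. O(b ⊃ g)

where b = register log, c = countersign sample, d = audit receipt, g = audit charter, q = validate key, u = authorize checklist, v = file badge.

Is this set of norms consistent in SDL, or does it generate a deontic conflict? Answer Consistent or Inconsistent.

Inconsistent

Premise 7 states O(¬g) outright.
The contrapositive of premise 8 (O(b ⊃ g)) is O(¬g ⊃ ¬b), and O(¬g) is already established, so O(¬b).
The contrapositive of premise 3 (O(¬v ⊃ b)) is O(¬b ⊃ v), and O(¬b) is already established, so O(v).
Premise 2 is O(d ⊃ ¬v); contrapositively O(v ⊃ ¬d). Since O(v) holds, K gives O(¬d).
Premise 4 is O(¬c ⊃ d); contrapositively O(¬d ⊃ c). Since O(¬d) holds, K gives O(c).
But premise 1, F(c), means O(¬c).
We now have both O(c) and O(¬c) — c is simultaneously obligatory and forbidden, violating the D-axiom.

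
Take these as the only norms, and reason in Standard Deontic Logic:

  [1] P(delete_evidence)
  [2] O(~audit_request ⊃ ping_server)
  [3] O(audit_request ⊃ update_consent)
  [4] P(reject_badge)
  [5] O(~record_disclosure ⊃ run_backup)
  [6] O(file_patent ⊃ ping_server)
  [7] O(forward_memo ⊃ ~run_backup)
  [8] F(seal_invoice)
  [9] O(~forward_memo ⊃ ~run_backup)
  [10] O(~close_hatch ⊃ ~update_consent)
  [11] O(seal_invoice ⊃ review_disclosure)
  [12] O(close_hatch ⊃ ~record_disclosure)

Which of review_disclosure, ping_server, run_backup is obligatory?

By case analysis on forward_memo: premise 7 gives O(forward_memo ⊃ ~run_backup) and premise 9 gives O(~forward_memo ⊃ ~run_backup), so O(~run_backup) either way.
Premise 5 is O(~record_disclosure ⊃ run_backup); contrapositively O(~run_backup ⊃ record_disclosure). Since O(~run_backup) holds, K gives O(record_disclosure).
Premise 12 is O(close_hatch ⊃ ~record_disclosure); contrapositively O(record_disclosure ⊃ ~close_hatch). Since O(record_disclosure) holds, K gives O(~close_hatch).
Applying K to premise 10 (O(~close_hatch ⊃ ~update_consent)) and O(~close_hatch) yields O(~update_consent).
The contrapositive of premise 3 (O(audit_request ⊃ update_consent)) is O(~update_consent ⊃ ~audit_request), and O(~update_consent) is already established, so O(~audit_request).
With premise 2, O(~audit_request ⊃ ping_server), the K-axiom yields O(ping_server).
So O(ping_server) holds — ping_server is obligatory. None of the other listed options is made obligatory by any chain of premises.

ping_server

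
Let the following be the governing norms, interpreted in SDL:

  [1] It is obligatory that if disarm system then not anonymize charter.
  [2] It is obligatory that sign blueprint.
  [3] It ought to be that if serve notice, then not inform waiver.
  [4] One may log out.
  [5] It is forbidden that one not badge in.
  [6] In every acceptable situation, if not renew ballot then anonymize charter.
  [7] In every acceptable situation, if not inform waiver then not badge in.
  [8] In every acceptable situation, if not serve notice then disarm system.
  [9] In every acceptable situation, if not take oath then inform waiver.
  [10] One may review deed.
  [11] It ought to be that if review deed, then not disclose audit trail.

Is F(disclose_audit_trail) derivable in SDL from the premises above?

No

Premise 11 is O(review_deed → ¬disclose_audit_trail), but O(review_deed) is not derivable from the premises (the permission P(review_deed) asserts only ¬O(¬review_deed), not O(review_deed)), so it does not yield O(¬disclose_audit_trail).
No other premise forces O(¬disclose_audit_trail). An ideal world satisfying every premise can still have disclose_audit_trail true, so F(disclose_audit_trail) is not derivable.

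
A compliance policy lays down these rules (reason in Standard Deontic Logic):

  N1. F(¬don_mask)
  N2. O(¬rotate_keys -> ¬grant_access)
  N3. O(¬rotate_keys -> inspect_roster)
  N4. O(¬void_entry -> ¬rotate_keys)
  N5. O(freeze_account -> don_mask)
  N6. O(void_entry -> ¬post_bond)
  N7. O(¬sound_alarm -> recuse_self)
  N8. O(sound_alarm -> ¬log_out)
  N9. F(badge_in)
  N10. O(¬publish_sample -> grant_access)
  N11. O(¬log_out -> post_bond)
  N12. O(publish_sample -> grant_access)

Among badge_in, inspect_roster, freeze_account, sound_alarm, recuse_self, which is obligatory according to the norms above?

Premises 10 and 12 cover both cases: O(¬publish_sample -> grant_access) and O(publish_sample -> grant_access). Since ¬publish_sample ∨ publish_sample is a tautology, O(grant_access) follows.
Premise 2, O(¬rotate_keys -> ¬grant_access), contraposes to O(grant_access -> rotate_keys); with O(grant_access) we get O(rotate_keys).
Premise 4 is O(¬void_entry -> ¬rotate_keys); contrapositively O(rotate_keys -> void_entry). Since O(rotate_keys) holds, K gives O(void_entry).
With premise 6, O(void_entry -> ¬post_bond), the K-axiom yields O(¬post_bond).
The contrapositive of premise 11 (O(¬log_out -> post_bond)) is O(¬post_bond -> log_out), and O(¬post_bond) is already established, so O(log_out).
Premise 8, O(sound_alarm -> ¬log_out), contraposes to O(log_out -> ¬sound_alarm); with O(log_out) we get O(¬sound_alarm).
With premise 7, O(¬sound_alarm -> recuse_self), the K-axiom yields O(recuse_self).
So O(recuse_self) holds — recuse_self is obligatory. None of the other listed options is made obligatory by any chain of premises.

recuse_self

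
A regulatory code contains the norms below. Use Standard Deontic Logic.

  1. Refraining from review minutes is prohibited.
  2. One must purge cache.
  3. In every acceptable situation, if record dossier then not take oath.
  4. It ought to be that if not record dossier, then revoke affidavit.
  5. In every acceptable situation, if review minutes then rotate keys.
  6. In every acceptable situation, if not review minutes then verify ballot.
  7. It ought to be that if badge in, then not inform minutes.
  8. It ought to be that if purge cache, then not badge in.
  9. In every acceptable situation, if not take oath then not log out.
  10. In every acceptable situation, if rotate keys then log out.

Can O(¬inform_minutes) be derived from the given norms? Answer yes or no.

Premise 7 is O(badge_in → ¬inform_minutes), but O(badge_in) is not derivable from the premises, so it does not yield O(¬inform_minutes).
No other premise forces O(¬inform_minutes). An ideal world satisfying every premise can still have ¬inform_minutes false, so O(¬inform_minutes) is not derivable.

No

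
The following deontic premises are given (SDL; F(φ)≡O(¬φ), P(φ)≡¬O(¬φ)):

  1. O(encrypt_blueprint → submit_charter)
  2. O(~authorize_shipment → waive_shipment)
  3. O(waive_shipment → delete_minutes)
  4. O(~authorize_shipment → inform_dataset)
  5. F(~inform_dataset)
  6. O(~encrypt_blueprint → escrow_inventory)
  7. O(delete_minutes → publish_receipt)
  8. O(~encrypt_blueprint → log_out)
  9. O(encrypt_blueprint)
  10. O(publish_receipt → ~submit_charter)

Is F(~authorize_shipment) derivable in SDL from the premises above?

Yes

From premise 9 we have O(encrypt_blueprint).
From O(encrypt_blueprint) and premise 1, O(encrypt_blueprint → submit_charter), we obtain O(submit_charter).
The contrapositive of premise 10 (O(publish_receipt → ~submit_charter)) is O(submit_charter → ~publish_receipt), and O(submit_charter) is already established, so O(~publish_receipt).
Premise 7, O(delete_minutes → publish_receipt), contraposes to O(~publish_receipt → ~delete_minutes); with O(~publish_receipt) we get O(~delete_minutes).
Premise 3, O(waive_shipment → delete_minutes), contraposes to O(~delete_minutes → ~waive_shipment); with O(~delete_minutes) we get O(~waive_shipment).
The contrapositive of premise 2 (O(~authorize_shipment → waive_shipment)) is O(~waive_shipment → authorize_shipment), and O(~waive_shipment) is already established, so O(authorize_shipment).
Premises 4, 5, 6, 8 do not contribute to this derivation.
So O(authorize_shipment) holds, i.e. F(~authorize_shipment). The claim follows.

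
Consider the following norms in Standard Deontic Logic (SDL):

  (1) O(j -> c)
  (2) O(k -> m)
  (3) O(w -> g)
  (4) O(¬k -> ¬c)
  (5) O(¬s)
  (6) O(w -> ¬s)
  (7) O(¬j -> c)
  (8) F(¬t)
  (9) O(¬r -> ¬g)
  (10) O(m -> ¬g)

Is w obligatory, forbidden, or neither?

Forbidden

By case analysis on ¬j: premise 7 gives O(¬j -> c) and premise 1 gives O(j -> c), so O(c) either way.
Premise 4 is O(¬k -> ¬c); contrapositively O(c -> k). Since O(c) holds, K gives O(k).
From O(k) and premise 2, O(k -> m), we obtain O(m).
With premise 10, O(m -> ¬g), the K-axiom yields O(¬g).
Premise 3 is O(w -> g); contrapositively O(¬g -> ¬w). Since O(¬g) holds, K gives O(¬w).
Premises 5, 6, 8, 9 do not contribute to this derivation.
Thus O(¬w), which is F(w): w is forbidden.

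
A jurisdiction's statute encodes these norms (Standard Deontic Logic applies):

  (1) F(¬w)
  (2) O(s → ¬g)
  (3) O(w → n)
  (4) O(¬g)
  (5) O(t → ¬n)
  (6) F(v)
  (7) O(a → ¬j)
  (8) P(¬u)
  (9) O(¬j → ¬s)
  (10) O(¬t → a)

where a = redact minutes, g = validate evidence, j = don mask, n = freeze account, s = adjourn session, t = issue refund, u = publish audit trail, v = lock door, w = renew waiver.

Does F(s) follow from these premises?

F(¬w) at premise 1 means O(w).
With premise 3, O(w → n), the K-axiom yields O(n).
The contrapositive of premise 5 (O(t → ¬n)) is O(n → ¬t), and O(n) is already established, so O(¬t).
From O(¬t) and premise 10, O(¬t → a), we obtain O(a).
Applying K to premise 7 (O(a → ¬j)) and O(a) yields O(¬j).
Premise 9 is O(¬j → ¬s); since O(¬j), deontic closure gives O(¬s).
Premises 2, 4, 6, 8 do not contribute to this derivation.
So O(¬s) holds, i.e. F(s). The claim follows.

Yes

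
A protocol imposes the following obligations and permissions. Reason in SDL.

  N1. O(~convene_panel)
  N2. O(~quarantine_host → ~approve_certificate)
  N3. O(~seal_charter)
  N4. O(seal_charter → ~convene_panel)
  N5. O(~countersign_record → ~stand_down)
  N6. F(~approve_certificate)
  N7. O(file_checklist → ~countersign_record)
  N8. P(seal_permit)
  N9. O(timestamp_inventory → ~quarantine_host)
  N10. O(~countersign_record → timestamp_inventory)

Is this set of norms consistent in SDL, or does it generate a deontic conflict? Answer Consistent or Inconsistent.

Premise 4 is O(seal_charter → ~convene_panel); even if O(~convene_panel) held, inferring O(seal_charter) would be affirming the consequent — invalid.
So O(seal_charter) is not derivable, and the apparent clash with O(~seal_charter) does not arise.
A world satisfying every obligation exists (e.g. approve_certificate=true, convene_panel=false, countersign_record=true, file_checklist=false, quarantine_host=true, seal_charter=false, seal_permit=false, stand_down=false, timestamp_inventory=false); no atom is both obligatory and forbidden, so the set is consistent.

Consistent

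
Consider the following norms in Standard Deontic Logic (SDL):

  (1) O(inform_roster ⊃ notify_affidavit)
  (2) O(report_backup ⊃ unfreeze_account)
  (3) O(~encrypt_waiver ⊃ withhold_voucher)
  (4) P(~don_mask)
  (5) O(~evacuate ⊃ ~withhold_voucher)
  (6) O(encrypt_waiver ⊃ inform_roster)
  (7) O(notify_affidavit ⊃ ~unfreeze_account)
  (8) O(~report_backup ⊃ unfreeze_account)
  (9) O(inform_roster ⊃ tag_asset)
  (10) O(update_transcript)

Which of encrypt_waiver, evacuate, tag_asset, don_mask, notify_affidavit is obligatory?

evacuate

Premises 2 and 8 cover both cases: O(report_backup ⊃ unfreeze_account) and O(~report_backup ⊃ unfreeze_account). Since report_backup ∨ ~report_backup is a tautology, O(unfreeze_account) follows.
Premise 7 is O(notify_affidavit ⊃ ~unfreeze_account); contrapositively O(unfreeze_account ⊃ ~notify_affidavit). Since O(unfreeze_account) holds, K gives O(~notify_affidavit).
Premise 1 is O(inform_roster ⊃ notify_affidavit); contrapositively O(~notify_affidavit ⊃ ~inform_roster). Since O(~notify_affidavit) holds, K gives O(~inform_roster).
Premise 6, O(encrypt_waiver ⊃ inform_roster), contraposes to O(~inform_roster ⊃ ~encrypt_waiver); with O(~inform_roster) we get O(~encrypt_waiver).
Premise 3 is O(~encrypt_waiver ⊃ withhold_voucher); since O(~encrypt_waiver), deontic closure gives O(withhold_voucher).
The contrapositive of premise 5 (O(~evacuate ⊃ ~withhold_voucher)) is O(withhold_voucher ⊃ evacuate), and O(withhold_voucher) is already established, so O(evacuate).
So O(evacuate) holds — evacuate is obligatory. None of the other listed options is made obligatory by any chain of premises.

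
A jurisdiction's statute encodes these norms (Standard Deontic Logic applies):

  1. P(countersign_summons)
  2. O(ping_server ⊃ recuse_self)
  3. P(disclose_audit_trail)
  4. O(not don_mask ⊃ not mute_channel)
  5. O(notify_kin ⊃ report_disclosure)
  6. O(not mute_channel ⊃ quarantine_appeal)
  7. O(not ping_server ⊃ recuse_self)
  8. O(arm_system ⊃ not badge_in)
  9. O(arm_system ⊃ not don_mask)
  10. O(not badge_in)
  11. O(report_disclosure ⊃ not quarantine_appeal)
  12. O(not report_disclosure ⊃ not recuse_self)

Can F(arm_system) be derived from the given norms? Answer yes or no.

Premises 2 and 7 are O(ping_server ⊃ recuse_self) and O(not ping_server ⊃ recuse_self); every ideal world satisfies ping_server or not ping_server, so in either case recuse_self holds — hence O(recuse_self).
The contrapositive of premise 12 (O(not report_disclosure ⊃ not recuse_self)) is O(recuse_self ⊃ report_disclosure), and O(recuse_self) is already established, so O(report_disclosure).
Applying K to premise 11 (O(report_disclosure ⊃ not quarantine_appeal)) and O(report_disclosure) yields O(not quarantine_appeal).
Premise 6, O(not mute_channel ⊃ quarantine_appeal), contraposes to O(not quarantine_appeal ⊃ mute_channel); with O(not quarantine_appeal) we get O(mute_channel).
Premise 4 is O(not don_mask ⊃ not mute_channel); contrapositively O(mute_channel ⊃ don_mask). Since O(mute_channel) holds, K gives O(don_mask).
Premise 9 is O(arm_system ⊃ not don_mask); contrapositively O(don_mask ⊃ not arm_system). Since O(don_mask) holds, K gives O(not arm_system).
Premises 1, 3, 5, 8, 10 do not contribute to this derivation.
So O(not arm_system) holds, i.e. F(arm_system). The claim follows.

Yes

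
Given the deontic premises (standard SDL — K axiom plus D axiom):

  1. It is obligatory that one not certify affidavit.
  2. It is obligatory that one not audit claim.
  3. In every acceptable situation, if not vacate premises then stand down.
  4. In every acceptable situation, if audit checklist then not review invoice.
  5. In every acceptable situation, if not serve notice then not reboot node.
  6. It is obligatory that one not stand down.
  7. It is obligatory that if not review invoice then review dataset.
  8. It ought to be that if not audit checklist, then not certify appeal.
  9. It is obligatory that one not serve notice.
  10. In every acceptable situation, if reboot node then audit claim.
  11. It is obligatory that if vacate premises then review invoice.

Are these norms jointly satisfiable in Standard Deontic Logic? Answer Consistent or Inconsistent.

Premise 10 is O(reboot_node → audit_claim), but O(reboot_node) is not derivable from the premises, so it does not yield O(audit_claim).
So O(audit_claim) is not derivable, and the apparent clash with O(¬audit_claim) does not arise.
A world satisfying every obligation exists (e.g. audit_checklist=false, audit_claim=false, certify_affidavit=false, certify_appeal=false, reboot_node=false, review_dataset=false, review_invoice=true, serve_notice=false, stand_down=false, vacate_premises=true); no atom is both obligatory and forbidden, so the set is consistent.

Consistent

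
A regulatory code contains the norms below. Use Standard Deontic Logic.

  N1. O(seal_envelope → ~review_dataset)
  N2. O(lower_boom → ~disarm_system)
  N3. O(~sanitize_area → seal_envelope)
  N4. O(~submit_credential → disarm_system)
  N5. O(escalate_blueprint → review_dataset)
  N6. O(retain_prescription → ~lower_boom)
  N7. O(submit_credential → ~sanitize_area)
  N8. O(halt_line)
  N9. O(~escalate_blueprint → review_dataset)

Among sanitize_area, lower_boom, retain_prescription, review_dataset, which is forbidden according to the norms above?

By case analysis on ~escalate_blueprint: premise 9 gives O(~escalate_blueprint → review_dataset) and premise 5 gives O(escalate_blueprint → review_dataset), so O(review_dataset) either way.
Premise 1, O(seal_envelope → ~review_dataset), contraposes to O(review_dataset → ~seal_envelope); with O(review_dataset) we get O(~seal_envelope).
Premise 3, O(~sanitize_area → seal_envelope), contraposes to O(~seal_envelope → sanitize_area); with O(~seal_envelope) we get O(sanitize_area).
The contrapositive of premise 7 (O(submit_credential → ~sanitize_area)) is O(sanitize_area → ~submit_credential), and O(sanitize_area) is already established, so O(~submit_credential).
From O(~submit_credential) and premise 4, O(~submit_credential → disarm_system), we obtain O(disarm_system).
Premise 2 is O(lower_boom → ~disarm_system); contrapositively O(disarm_system → ~lower_boom). Since O(disarm_system) holds, K gives O(~lower_boom).
So O(~lower_boom) holds, i.e. lower_boom is forbidden. None of the other listed options is forbidden under the premises.

lower_boom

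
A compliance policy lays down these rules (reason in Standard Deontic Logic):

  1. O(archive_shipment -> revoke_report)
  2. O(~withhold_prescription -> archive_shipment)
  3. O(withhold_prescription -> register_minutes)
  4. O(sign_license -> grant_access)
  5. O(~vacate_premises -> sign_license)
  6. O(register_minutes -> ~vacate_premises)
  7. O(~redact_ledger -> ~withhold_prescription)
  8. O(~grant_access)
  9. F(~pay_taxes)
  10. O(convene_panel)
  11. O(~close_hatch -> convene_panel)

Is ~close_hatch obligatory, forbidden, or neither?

Neither

Premise 11 is O(~close_hatch -> convene_panel); even if O(convene_panel) held, inferring O(~close_hatch) would be affirming the consequent — invalid.
No premise or chain of K-axiom applications forces O(~close_hatch), and none forces O(close_hatch). So ~close_hatch is neither obligatory nor forbidden under these norms.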